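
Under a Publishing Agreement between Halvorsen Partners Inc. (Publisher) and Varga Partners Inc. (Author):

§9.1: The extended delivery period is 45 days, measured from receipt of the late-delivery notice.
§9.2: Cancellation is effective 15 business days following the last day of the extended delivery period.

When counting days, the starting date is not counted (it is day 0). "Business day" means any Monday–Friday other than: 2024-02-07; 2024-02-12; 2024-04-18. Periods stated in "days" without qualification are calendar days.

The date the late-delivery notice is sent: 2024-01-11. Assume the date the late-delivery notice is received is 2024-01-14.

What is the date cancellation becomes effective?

2024-03-20

The last day of the extended delivery period: 2024-01-14 + 45 days = 2024-02-28.
The date cancellation becomes effective: 15 business days after Wednesday, 2024-02-28, skipping weekends — Feb 29, Mar 1, Mar 4, Mar 5, …, Mar 18, Mar 19, Mar 20 — lands on Wednesday, 2024-03-20.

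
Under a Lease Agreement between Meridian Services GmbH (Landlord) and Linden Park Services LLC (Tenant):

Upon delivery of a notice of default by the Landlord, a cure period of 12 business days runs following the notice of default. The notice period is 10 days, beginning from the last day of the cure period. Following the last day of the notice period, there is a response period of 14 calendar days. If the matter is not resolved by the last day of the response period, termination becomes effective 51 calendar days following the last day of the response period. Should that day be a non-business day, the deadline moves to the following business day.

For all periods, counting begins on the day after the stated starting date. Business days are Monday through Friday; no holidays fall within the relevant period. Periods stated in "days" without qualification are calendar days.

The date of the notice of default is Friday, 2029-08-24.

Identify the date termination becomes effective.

2029-11-26

The last day of the cure period: counting 12 business days from Friday, 2029-08-24 (Aug 27, Aug 28, Aug 29, Aug 30, …, Sep 7, Sep 10, Sep 11, skipping weekends) reaches Tuesday, 2029-09-11.
Adding 10 calendar days to 2029-09-11 gives 2029-09-21, which is the last day of the notice period.
The last day of the response period: 2029-09-21 + 14 days = 2029-10-05.
The date termination becomes effective: 2029-10-05 + 51 days = 2029-11-25. That falls on a Sunday, so it rolls to the next business day, Monday, 2029-11-26.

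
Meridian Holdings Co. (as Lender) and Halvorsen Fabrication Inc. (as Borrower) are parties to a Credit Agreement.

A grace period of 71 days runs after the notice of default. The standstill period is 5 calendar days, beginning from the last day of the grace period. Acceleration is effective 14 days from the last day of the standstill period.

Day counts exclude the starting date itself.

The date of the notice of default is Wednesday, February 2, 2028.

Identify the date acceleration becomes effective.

The last day of the grace period: February 2, 2028 + 71 days = April 13, 2028.
The last day of the standstill period: 5 calendar days after April 13, 2028 is April 18, 2028.
The date acceleration becomes effective: April 18, 2028 + 14 days = May 2, 2028.

May 2, 2028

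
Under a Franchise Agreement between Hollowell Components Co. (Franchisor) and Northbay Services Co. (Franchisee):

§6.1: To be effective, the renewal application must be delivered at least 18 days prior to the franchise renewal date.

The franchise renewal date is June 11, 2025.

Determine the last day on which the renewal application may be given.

Counting back 18 calendar days from June 11, 2025 gives May 24, 2025.

May 24, 2025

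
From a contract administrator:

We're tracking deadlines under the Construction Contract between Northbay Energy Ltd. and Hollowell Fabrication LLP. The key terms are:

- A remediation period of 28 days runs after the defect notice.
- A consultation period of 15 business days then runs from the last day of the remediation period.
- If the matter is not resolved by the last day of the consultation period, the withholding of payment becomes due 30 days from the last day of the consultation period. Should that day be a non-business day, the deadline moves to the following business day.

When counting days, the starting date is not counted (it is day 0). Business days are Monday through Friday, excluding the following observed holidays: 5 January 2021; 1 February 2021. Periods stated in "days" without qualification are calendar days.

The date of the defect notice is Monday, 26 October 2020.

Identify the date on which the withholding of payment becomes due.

The last day of the remediation period: 26 October 2020 + 28 days = 23 November 2020.
The last day of the consultation period: counting 15 business days from Monday, 23 November 2020 (Nov 24, Nov 25, Nov 26, Nov 27, …, Dec 10, Dec 11, Dec 14, skipping weekends) reaches Monday, 14 December 2020.
The date on which the withholding of payment becomes due: 14 December 2020 + 30 days = 13 January 2021. 13 January 2021 is a Wednesday and is not a listed holiday, so no roll-forward applies.

13 January 2021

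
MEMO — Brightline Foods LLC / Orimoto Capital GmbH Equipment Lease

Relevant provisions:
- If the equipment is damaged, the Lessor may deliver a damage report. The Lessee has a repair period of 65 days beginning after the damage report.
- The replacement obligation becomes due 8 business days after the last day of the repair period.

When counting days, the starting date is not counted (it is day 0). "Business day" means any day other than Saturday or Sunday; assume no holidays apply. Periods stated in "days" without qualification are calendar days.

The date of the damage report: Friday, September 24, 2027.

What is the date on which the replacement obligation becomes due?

December 8, 2027

Adding 65 calendar days to September 24, 2027 gives November 28, 2027, which is the last day of the repair period.
The date on which the replacement obligation becomes due: 8 business days after Sunday, November 28, 2027, skipping weekends — Nov 29, Nov 30, Dec 1, Dec 2, Dec 3, Dec 6, Dec 7, Dec 8 — lands on Wednesday, December 8, 2027.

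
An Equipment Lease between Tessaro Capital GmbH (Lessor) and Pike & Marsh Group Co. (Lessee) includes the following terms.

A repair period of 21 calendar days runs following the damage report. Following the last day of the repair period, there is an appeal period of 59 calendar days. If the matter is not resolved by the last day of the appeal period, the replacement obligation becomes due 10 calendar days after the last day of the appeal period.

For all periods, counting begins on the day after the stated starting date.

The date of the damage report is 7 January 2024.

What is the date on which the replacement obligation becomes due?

The last day of the repair period: 7 January 2024 + 21 days = 28 January 2024.
The last day of the appeal period: 28 January 2024 + 59 days = 27 March 2024.
The date on which the replacement obligation becomes due: 10 calendar days after 27 March 2024 is 6 April 2024.

6 April 2024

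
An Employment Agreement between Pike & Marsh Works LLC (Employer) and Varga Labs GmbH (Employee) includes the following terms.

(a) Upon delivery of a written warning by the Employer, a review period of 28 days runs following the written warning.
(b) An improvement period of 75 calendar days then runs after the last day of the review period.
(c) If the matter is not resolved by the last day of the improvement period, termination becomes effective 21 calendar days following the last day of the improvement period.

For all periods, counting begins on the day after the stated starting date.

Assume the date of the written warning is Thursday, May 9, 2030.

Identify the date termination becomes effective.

Sep 10, 2030

The last day of the review period: May 9, 2030 + 28 days = Jun 6, 2030.
Adding 75 calendar days to Jun 6, 2030 gives Aug 20, 2030, which is the last day of the improvement period.
Adding 21 calendar days to Aug 20, 2030 gives Sep 10, 2030, which is the date termination becomes effective.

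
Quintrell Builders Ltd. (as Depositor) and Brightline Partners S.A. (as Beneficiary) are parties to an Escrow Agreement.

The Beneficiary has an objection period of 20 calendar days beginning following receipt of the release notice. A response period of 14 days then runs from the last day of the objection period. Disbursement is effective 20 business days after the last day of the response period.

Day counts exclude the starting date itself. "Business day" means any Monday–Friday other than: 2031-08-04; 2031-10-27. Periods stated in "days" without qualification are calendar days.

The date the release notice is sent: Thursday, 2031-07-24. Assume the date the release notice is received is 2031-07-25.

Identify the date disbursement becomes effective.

The last day of the objection period: 2031-07-25 + 20 days = 2031-08-14.
The last day of the response period: 14 calendar days after 2031-08-14 is 2031-08-28.
The date disbursement becomes effective: 20 business days after Thursday, 2031-08-28, skipping weekends — Aug 29, Sep 1, Sep 2, Sep 3, …, Sep 23, Sep 24, Sep 25 — lands on Thursday, 2031-09-25.

2031-09-25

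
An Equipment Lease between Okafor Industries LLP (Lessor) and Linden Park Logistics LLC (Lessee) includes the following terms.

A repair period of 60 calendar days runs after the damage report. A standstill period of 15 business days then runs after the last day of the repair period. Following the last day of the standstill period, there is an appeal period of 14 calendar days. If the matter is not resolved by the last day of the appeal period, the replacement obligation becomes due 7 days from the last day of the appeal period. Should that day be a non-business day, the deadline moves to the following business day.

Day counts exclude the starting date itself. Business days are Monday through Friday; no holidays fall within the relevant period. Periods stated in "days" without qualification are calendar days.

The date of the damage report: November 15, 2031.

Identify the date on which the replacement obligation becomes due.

February 25, 2032

The last day of the repair period: November 15, 2031 + 60 days = January 14, 2032.
The last day of the standstill period: counting 15 business days from Wednesday, January 14, 2032 (Jan 15, Jan 16, Jan 19, Jan 20, …, Feb 2, Feb 3, Feb 4, skipping weekends) reaches Wednesday, February 4, 2032.
Adding 14 calendar days to February 4, 2032 gives February 18, 2032, which is the last day of the appeal period.
The date on which the replacement obligation becomes due: 7 calendar days after February 18, 2032 is February 25, 2032. February 25, 2032 is a Wednesday, so no roll-forward applies.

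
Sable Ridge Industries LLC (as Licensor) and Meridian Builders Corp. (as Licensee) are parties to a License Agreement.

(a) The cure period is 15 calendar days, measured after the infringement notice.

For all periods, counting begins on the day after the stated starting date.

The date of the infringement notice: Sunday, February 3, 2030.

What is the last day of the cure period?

The last day of the cure period: 15 calendar days after February 3, 2030 is February 18, 2030.

February 18, 2030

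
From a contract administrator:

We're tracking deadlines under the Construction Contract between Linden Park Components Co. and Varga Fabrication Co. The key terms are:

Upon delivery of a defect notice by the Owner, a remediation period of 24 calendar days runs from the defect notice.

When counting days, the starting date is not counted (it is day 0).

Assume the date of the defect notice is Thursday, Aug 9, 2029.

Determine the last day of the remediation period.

Sep 2, 2029

Adding 24 calendar days to Aug 9, 2029 gives Sep 2, 2029, which is the last day of the remediation period.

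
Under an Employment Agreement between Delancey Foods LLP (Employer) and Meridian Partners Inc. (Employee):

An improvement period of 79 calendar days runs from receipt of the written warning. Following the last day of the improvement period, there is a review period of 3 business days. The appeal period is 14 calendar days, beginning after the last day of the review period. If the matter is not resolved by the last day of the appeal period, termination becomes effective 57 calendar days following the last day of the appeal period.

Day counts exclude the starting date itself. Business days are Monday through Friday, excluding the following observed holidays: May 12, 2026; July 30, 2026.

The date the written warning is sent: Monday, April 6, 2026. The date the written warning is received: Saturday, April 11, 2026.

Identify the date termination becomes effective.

The last day of the improvement period: 79 calendar days after April 11, 2026 is June 29, 2026.
The last day of the review period: 3 business days after Monday, June 29, 2026, skipping weekends — Jun 30, Jul 1, Jul 2 — lands on Thursday, July 2, 2026.
The last day of the appeal period: July 2, 2026 + 14 days = July 16, 2026.
The date termination becomes effective: July 16, 2026 + 57 days = September 11, 2026.

September 11, 2026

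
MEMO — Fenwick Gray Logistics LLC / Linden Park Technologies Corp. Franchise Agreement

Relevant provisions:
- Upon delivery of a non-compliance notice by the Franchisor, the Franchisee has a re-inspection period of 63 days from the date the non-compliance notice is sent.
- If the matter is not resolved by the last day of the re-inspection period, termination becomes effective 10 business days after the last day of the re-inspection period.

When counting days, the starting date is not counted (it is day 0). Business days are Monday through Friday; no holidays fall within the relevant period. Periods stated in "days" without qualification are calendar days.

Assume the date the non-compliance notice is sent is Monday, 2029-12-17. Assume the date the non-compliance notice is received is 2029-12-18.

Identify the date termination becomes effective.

2030-03-04

The last day of the re-inspection period: 63 calendar days after 2029-12-17 is 2030-02-18.
The date termination becomes effective: counting 10 business days from Monday, 2030-02-18 (Feb 19, Feb 20, Feb 21, Feb 22, Feb 25, Feb 26, Feb 27, Feb 28, Mar 1, Mar 4, skipping weekends) reaches Monday, 2030-03-04.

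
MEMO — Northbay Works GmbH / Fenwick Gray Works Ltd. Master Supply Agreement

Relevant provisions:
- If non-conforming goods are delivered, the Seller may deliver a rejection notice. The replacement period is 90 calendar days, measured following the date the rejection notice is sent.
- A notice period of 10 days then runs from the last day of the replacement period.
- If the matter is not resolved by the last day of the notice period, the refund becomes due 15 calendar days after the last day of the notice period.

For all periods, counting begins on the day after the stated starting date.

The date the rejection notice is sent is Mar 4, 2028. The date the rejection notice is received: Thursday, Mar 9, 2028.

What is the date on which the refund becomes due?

Jun 27, 2028

The last day of the replacement period: 90 calendar days after Mar 4, 2028 is Jun 2, 2028.
The last day of the notice period: Jun 2, 2028 + 10 days = Jun 12, 2028.
The date on which the refund becomes due: Jun 12, 2028 + 15 days = Jun 27, 2028.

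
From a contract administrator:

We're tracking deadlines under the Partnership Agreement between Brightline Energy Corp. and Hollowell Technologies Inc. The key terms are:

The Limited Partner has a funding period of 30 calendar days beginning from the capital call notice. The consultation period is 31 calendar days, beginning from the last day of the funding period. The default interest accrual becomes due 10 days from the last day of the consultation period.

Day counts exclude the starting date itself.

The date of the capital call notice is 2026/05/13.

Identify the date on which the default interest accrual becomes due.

The last day of the funding period: 30 calendar days after 2026/05/13 is 2026/06/12.
Adding 31 calendar days to 2026/06/12 gives 2026/07/13, which is the last day of the consultation period.
The date on which the default interest accrual becomes due: 2026/07/13 + 10 days = 2026/07/23.

2026/07/23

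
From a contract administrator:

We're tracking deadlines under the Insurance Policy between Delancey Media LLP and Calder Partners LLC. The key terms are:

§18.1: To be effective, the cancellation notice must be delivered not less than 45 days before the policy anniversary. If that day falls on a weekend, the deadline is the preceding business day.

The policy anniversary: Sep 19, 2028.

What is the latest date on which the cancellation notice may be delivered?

Aug 4, 2028

Counting back 45 calendar days from Sep 19, 2028 gives Aug 5, 2028. That is a Saturday, so the deadline moves back to Friday, Aug 4, 2028.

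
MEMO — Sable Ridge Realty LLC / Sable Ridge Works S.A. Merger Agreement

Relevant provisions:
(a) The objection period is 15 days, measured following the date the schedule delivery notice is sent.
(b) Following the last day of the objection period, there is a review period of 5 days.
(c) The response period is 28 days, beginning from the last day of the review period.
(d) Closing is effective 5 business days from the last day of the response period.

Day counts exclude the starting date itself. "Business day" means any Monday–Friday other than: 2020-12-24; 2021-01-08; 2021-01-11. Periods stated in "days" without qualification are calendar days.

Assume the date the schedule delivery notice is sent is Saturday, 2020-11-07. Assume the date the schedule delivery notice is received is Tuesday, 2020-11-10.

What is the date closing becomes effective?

2021-01-01

The last day of the objection period: 15 calendar days after 2020-11-07 is 2020-11-22.
The last day of the review period: 2020-11-22 + 5 days = 2020-11-27.
The last day of the response period: 2020-11-27 + 28 days = 2020-12-25.
From Friday, 2020-12-25, 5 business days (Dec 28, Dec 29, Dec 30, Dec 31, Jan 1, skipping weekends) brings us to Friday, 2021-01-01, which is the date closing becomes effective.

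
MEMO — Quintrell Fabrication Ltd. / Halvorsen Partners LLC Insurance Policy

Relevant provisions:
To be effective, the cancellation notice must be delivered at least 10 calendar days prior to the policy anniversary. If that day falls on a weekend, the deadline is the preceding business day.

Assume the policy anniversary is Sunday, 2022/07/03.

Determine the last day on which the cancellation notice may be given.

2022/07/03 minus 10 days is 2022/06/23. That is a Thursday, so no adjustment is needed.

2022/06/23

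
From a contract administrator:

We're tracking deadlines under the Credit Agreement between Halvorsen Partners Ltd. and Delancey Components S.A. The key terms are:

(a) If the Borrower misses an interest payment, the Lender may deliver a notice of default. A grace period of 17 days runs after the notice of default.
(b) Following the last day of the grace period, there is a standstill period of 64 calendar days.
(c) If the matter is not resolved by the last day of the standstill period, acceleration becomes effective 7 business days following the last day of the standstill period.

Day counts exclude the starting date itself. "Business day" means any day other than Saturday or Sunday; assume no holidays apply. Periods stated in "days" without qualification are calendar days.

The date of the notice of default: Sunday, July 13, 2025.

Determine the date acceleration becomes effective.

Adding 17 calendar days to July 13, 2025 gives July 30, 2025, which is the last day of the grace period.
The last day of the standstill period: 64 calendar days after July 30, 2025 is October 2, 2025.
From Thursday, October 2, 2025, 7 business days (Oct 3, Oct 6, Oct 7, Oct 8, Oct 9, Oct 10, Oct 13, skipping weekends) brings us to Monday, October 13, 2025, which is the date acceleration becomes effective.

October 13, 2025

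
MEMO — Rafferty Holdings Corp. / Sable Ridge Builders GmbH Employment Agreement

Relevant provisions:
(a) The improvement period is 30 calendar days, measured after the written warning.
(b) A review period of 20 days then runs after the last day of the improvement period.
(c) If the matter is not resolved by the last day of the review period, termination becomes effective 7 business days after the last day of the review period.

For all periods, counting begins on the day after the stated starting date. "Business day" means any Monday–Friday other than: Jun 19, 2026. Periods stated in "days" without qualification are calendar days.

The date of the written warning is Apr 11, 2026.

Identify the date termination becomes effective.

The last day of the improvement period: Apr 11, 2026 + 30 days = May 11, 2026.
Adding 20 calendar days to May 11, 2026 gives May 31, 2026, which is the last day of the review period.
The date termination becomes effective: 7 business days after Sunday, May 31, 2026, skipping weekends — Jun 1, Jun 2, Jun 3, Jun 4, Jun 5, Jun 8, Jun 9 — lands on Tuesday, Jun 9, 2026.

Jun 9, 2026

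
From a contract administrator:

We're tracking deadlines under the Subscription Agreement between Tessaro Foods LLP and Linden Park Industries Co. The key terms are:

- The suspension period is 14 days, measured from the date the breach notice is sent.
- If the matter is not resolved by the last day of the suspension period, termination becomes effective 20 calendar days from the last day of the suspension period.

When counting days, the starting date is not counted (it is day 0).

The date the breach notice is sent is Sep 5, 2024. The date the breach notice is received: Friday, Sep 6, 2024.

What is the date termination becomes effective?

The last day of the suspension period: Sep 5, 2024 + 14 days = Sep 19, 2024.
The date termination becomes effective: 20 calendar days after Sep 19, 2024 is Oct 9, 2024.

Oct 9, 2024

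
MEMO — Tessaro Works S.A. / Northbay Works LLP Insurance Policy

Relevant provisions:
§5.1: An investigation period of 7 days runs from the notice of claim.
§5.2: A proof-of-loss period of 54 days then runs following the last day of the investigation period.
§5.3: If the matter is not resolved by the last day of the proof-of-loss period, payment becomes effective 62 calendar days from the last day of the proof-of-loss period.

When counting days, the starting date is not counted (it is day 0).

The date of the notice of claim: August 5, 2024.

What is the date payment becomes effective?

December 6, 2024

Adding 7 calendar days to August 5, 2024 gives August 12, 2024, which is the last day of the investigation period.
Adding 54 calendar days to August 12, 2024 gives October 5, 2024, which is the last day of the proof-of-loss period.
Adding 62 calendar days to October 5, 2024 gives December 6, 2024, which is the date payment becomes effective.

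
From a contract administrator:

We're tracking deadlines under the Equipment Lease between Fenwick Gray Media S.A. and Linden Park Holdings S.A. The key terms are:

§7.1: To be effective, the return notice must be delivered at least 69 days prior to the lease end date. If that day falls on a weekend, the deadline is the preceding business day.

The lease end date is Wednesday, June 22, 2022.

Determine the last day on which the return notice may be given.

April 14, 2022

June 22, 2022 minus 69 days is April 14, 2022. That is a Thursday, so no adjustment is needed.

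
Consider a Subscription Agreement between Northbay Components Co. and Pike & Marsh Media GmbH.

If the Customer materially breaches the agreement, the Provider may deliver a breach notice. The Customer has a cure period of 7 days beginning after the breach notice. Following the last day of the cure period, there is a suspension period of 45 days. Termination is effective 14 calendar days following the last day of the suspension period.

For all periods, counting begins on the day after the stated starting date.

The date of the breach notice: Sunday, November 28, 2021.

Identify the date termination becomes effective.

February 2, 2022

The last day of the cure period: 7 calendar days after November 28, 2021 is December 5, 2021.
Adding 45 calendar days to December 5, 2021 gives January 19, 2022, which is the last day of the suspension period.
Adding 14 calendar days to January 19, 2022 gives February 2, 2022, which is the date termination becomes effective.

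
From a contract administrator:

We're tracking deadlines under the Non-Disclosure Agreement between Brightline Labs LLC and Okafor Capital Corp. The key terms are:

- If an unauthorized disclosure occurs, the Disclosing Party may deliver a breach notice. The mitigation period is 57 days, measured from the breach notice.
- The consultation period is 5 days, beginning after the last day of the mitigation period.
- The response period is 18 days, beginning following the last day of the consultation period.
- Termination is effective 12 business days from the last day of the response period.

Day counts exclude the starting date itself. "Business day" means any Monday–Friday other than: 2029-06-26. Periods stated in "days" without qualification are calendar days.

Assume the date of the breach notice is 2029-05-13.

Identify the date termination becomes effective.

2029-08-17

The last day of the mitigation period: 2029-05-13 + 57 days = 2029-07-09.
The last day of the consultation period: 2029-07-09 + 5 days = 2029-07-14.
The last day of the response period: 2029-07-14 + 18 days = 2029-08-01.
The date termination becomes effective: counting 12 business days from Wednesday, 2029-08-01 (Aug 2, Aug 3, Aug 6, Aug 7, …, Aug 15, Aug 16, Aug 17, skipping weekends) reaches Friday, 2029-08-17.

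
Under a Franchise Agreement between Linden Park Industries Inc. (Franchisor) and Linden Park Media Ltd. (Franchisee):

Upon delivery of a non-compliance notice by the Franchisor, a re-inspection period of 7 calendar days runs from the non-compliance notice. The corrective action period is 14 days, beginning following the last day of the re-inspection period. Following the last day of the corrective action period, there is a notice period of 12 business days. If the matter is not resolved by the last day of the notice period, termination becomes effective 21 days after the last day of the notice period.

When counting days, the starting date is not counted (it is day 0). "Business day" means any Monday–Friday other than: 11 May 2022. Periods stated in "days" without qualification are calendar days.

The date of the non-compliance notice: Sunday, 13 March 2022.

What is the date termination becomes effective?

10 May 2022

Adding 7 calendar days to 13 March 2022 gives 20 March 2022, which is the last day of the re-inspection period.
The last day of the corrective action period: 20 March 2022 + 14 days = 3 April 2022.
From Sunday, 3 April 2022, 12 business days (Apr 4, Apr 5, Apr 6, Apr 7, …, Apr 15, Apr 18, Apr 19, skipping weekends) brings us to Tuesday, 19 April 2022, which is the last day of the notice period.
The date termination becomes effective: 19 April 2022 + 21 days = 10 May 2022.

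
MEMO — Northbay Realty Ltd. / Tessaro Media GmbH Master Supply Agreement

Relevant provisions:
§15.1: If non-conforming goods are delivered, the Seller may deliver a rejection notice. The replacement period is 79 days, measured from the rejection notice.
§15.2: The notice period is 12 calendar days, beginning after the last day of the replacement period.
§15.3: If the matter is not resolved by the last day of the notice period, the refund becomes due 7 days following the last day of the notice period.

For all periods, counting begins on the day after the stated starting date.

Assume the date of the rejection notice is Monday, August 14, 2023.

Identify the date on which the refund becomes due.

The last day of the replacement period: August 14, 2023 + 79 days = November 1, 2023.
Adding 12 calendar days to November 1, 2023 gives November 13, 2023, which is the last day of the notice period.
Adding 7 calendar days to November 13, 2023 gives November 20, 2023, which is the date on which the refund becomes due.

November 20, 2023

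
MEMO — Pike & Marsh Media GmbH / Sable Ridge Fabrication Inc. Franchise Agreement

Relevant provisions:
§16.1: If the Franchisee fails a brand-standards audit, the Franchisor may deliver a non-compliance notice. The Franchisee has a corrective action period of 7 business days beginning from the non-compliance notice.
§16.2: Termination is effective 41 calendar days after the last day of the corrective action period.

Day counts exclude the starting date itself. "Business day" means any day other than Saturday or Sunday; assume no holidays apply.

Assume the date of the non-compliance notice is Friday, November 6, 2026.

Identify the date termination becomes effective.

The last day of the corrective action period: 7 business days after Friday, November 6, 2026, skipping weekends — Nov 9, Nov 10, Nov 11, Nov 12, Nov 13, Nov 16, Nov 17 — lands on Tuesday, November 17, 2026.
Adding 41 calendar days to November 17, 2026 gives December 28, 2026, which is the date termination becomes effective.

December 28, 2026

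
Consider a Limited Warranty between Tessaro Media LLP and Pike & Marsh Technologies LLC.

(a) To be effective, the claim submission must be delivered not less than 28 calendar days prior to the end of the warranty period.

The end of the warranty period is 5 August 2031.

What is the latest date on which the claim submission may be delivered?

5 August 2031 minus 28 days is 8 July 2031.

8 July 2031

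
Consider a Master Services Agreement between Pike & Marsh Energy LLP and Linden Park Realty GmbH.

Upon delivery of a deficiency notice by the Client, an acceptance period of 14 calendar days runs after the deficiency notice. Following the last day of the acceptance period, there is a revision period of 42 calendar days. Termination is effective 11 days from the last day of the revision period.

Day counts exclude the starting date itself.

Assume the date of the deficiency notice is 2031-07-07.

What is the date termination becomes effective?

2031-09-12

The last day of the acceptance period: 2031-07-07 + 14 days = 2031-07-21.
The last day of the revision period: 2031-07-21 + 42 days = 2031-09-01.
Adding 11 calendar days to 2031-09-01 gives 2031-09-12, which is the date termination becomes effective.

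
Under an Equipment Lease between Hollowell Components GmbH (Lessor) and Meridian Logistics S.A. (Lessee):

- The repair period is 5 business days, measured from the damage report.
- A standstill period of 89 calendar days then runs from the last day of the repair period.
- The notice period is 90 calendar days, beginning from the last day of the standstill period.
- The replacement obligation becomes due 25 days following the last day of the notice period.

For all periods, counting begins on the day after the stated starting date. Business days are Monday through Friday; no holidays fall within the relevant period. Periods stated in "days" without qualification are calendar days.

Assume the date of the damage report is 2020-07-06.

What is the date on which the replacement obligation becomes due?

2021-02-02

From Monday, 2020-07-06, 5 business days (Jul 7, Jul 8, Jul 9, Jul 10, Jul 13, skipping weekends) brings us to Monday, 2020-07-13, which is the last day of the repair period.
The last day of the standstill period: 89 calendar days after 2020-07-13 is 2020-10-10.
The last day of the notice period: 2020-10-10 + 90 days = 2021-01-08.
Adding 25 calendar days to 2021-01-08 gives 2021-02-02, which is the date on which the replacement obligation becomes due.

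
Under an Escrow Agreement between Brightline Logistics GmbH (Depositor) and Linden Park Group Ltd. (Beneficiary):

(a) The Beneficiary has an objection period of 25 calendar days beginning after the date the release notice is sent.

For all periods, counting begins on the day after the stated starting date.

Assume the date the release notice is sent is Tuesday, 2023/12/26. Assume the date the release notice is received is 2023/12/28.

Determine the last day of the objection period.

2024/01/20

The last day of the objection period: 2023/12/26 + 25 days = 2024/01/20.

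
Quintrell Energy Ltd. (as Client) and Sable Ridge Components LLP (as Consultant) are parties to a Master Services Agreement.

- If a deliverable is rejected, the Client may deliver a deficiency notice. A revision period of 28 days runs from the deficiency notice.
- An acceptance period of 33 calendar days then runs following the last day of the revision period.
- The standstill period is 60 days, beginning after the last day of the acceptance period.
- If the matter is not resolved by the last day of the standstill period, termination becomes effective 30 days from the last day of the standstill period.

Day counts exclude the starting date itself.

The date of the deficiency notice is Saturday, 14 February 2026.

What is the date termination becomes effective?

The last day of the revision period: 28 calendar days after 14 February 2026 is 14 March 2026.
Adding 33 calendar days to 14 March 2026 gives 16 April 2026, which is the last day of the acceptance period.
The last day of the standstill period: 60 calendar days after 16 April 2026 is 15 June 2026.
Adding 30 calendar days to 15 June 2026 gives 15 July 2026, which is the date termination becomes effective.

15 July 2026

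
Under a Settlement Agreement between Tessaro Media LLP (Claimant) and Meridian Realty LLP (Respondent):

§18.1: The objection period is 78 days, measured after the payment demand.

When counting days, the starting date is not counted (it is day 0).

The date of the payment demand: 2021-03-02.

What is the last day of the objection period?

The last day of the objection period: 2021-03-02 + 78 days = 2021-05-19.

2021-05-19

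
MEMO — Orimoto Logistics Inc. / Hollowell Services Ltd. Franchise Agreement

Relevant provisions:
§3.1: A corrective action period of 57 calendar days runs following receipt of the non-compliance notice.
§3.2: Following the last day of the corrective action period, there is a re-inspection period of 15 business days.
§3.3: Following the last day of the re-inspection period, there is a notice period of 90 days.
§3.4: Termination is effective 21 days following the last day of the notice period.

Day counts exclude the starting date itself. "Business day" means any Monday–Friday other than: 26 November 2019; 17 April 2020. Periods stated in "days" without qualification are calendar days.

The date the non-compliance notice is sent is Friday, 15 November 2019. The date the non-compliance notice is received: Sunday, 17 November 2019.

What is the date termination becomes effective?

Adding 57 calendar days to 17 November 2019 gives 13 January 2020, which is the last day of the corrective action period.
The last day of the re-inspection period: counting 15 business days from Monday, 13 January 2020 (Jan 14, Jan 15, Jan 16, Jan 17, …, Jan 30, Jan 31, Feb 3, skipping weekends) reaches Monday, 3 February 2020.
The last day of the notice period: 3 February 2020 + 90 days = 3 May 2020.
Adding 21 calendar days to 3 May 2020 gives 24 May 2020, which is the date termination becomes effective.

24 May 2020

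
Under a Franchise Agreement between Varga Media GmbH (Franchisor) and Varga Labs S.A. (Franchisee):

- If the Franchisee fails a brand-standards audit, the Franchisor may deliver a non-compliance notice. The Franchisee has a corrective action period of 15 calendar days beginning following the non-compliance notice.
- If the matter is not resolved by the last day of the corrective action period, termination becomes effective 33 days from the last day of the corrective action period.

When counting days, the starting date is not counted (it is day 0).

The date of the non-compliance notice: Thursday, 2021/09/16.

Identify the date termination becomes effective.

2021/11/03

The last day of the corrective action period: 2021/09/16 + 15 days = 2021/10/01.
The date termination becomes effective: 2021/10/01 + 33 days = 2021/11/03.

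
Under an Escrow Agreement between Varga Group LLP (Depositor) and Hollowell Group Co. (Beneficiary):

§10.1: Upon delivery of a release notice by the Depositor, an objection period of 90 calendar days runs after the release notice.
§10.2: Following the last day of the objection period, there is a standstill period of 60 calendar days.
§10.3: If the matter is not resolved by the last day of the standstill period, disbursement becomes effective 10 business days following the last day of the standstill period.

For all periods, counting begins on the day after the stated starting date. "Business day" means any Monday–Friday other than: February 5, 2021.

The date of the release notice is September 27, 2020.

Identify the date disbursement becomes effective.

Adding 90 calendar days to September 27, 2020 gives December 26, 2020, which is the last day of the objection period.
The last day of the standstill period: December 26, 2020 + 60 days = February 24, 2021.
From Wednesday, February 24, 2021, 10 business days (Feb 25, Feb 26, Mar 1, Mar 2, Mar 3, Mar 4, Mar 5, Mar 8, Mar 9, Mar 10, skipping weekends) brings us to Wednesday, March 10, 2021, which is the date disbursement becomes effective.

March 10, 2021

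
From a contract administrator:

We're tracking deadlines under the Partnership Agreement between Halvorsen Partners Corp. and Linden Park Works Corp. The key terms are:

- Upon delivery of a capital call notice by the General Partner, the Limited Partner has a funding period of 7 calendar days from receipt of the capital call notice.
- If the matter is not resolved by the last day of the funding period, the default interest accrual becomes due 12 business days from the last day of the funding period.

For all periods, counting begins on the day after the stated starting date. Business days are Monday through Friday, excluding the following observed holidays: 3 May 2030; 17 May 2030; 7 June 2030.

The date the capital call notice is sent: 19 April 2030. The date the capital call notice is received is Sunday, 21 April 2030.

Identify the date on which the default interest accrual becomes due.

15 May 2030

The last day of the funding period: 7 calendar days after 21 April 2030 is 28 April 2030.
The date on which the default interest accrual becomes due: 12 business days after Sunday, 28 April 2030, skipping weekends and the listed holiday on May 3 — Apr 29, Apr 30, May 1, May 2, …, May 13, May 14, May 15 — lands on Wednesday, 15 May 2030.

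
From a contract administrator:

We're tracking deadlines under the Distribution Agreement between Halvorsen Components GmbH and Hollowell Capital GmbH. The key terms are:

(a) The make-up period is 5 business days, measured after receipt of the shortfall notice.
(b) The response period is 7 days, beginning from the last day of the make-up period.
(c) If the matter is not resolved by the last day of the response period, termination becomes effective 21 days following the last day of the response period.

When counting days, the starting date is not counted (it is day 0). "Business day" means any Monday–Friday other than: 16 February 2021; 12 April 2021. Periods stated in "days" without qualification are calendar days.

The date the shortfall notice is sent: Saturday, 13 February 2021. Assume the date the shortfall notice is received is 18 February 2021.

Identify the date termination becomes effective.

The last day of the make-up period: 5 business days after Thursday, 18 February 2021, skipping weekends — Feb 19, Feb 22, Feb 23, Feb 24, Feb 25 — lands on Thursday, 25 February 2021.
Adding 7 calendar days to 25 February 2021 gives 4 March 2021, which is the last day of the response period.
Adding 21 calendar days to 4 March 2021 gives 25 March 2021, which is the date termination becomes effective.

25 March 2021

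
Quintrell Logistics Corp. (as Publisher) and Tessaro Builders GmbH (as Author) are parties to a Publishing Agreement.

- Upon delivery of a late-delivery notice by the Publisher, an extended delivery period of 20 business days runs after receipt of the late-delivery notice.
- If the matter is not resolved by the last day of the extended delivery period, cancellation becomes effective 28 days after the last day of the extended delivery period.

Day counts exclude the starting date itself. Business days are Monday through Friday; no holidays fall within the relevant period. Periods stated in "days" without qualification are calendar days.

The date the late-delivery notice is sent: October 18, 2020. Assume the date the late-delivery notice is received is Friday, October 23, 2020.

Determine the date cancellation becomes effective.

From Friday, October 23, 2020, 20 business days (Oct 26, Oct 27, Oct 28, Oct 29, …, Nov 18, Nov 19, Nov 20, skipping weekends) brings us to Friday, November 20, 2020, which is the last day of the extended delivery period.
The date cancellation becomes effective: 28 calendar days after November 20, 2020 is December 18, 2020.

December 18, 2020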